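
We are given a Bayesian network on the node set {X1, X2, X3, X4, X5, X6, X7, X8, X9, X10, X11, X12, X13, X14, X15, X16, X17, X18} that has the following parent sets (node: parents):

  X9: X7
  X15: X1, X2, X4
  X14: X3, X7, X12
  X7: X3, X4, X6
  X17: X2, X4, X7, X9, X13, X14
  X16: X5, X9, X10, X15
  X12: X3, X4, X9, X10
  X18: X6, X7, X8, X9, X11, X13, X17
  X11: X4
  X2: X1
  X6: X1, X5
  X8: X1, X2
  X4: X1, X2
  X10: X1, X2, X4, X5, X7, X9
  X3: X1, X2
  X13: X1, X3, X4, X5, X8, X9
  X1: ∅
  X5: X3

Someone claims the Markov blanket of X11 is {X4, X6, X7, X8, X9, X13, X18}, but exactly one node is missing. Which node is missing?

X11 has parent X4.
Children of X11: X18.
Co-parents of X11 (other parents of its children):
  X18's other parents are X6, X7, X8, X9, X13, X17.
MB(X11) = {X4, X6, X7, X8, X9, X13, X17, X18}.
Comparing with the claimed set, X17 is missing.

X17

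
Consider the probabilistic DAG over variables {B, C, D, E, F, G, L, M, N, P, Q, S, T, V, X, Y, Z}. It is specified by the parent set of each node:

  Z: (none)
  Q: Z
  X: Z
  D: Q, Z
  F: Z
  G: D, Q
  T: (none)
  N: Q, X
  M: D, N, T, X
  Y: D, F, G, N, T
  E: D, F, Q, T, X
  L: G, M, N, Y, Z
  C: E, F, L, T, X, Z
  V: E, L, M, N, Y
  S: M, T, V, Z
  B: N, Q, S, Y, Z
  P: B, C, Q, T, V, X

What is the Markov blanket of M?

The Markov blanket of a node is its parents, its children, and the other parents of its children.
M's children: L, S, V.
Parents of M: D, N, T, X.
For each child, the remaining parents (spouses of M):
  L: G, N, Y, Z
  V: E, L, N, Y
  S: T, V, Z
Taking the union gives {D, E, G, L, N, S, T, V, X, Y, Z}.

{D, E, G, L, N, S, T, V, X, Y, Z}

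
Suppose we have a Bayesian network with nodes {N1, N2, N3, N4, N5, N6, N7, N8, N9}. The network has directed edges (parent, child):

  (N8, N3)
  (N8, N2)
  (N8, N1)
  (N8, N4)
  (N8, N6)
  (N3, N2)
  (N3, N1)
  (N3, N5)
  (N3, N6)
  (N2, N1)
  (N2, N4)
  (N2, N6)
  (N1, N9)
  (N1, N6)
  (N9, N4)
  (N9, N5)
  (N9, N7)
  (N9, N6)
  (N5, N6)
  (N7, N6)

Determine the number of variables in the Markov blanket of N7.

N7 has parent N9.
N7 has child N6.
Co-parents of N7 (other parents of its children):
  N6: N1, N2, N3, N5, N8, N9
MB(N7) = {N1, N2, N3, N5, N6, N8, N9}, which has 7 nodes.

7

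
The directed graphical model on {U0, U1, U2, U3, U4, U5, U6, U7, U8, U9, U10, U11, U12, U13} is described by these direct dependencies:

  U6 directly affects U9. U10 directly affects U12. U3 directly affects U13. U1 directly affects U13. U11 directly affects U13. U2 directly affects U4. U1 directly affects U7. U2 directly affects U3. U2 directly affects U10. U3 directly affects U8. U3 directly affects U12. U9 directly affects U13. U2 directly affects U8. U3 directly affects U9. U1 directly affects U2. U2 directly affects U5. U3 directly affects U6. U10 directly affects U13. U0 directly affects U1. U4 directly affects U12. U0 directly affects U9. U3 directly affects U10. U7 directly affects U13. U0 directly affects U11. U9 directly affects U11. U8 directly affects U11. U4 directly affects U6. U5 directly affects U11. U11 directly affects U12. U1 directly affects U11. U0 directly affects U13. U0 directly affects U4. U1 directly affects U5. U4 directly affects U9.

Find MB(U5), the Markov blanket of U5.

{U0, U1, U2, U8, U9, U11}

The Markov blanket of a node is its parents, its children, and the other parents of its children.
Parents of U5: U1, U2.
Ch(U5) = {U11}.
For each child, the remaining parents (spouses of U5):
  U11 also has parents U0, U1, U8, U9.
Union: {U1, U2} ∪ {U11} ∪ {U0, U1, U8, U9} = {U0, U1, U2, U8, U9, U11}.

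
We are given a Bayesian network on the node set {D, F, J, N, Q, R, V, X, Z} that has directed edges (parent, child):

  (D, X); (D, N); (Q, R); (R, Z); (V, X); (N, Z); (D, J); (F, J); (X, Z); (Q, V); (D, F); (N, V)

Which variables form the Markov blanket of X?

By definition, MB(X) is built from X's parents, X's children, and the co-parents of X.
Pa(X) = {D, V}.
X's children: Z.
For each child, the remaining parents (spouses of X):
  Z: N, R
So the Markov blanket of X is {D, N, R, V, Z}.

{D, N, R, V, Z}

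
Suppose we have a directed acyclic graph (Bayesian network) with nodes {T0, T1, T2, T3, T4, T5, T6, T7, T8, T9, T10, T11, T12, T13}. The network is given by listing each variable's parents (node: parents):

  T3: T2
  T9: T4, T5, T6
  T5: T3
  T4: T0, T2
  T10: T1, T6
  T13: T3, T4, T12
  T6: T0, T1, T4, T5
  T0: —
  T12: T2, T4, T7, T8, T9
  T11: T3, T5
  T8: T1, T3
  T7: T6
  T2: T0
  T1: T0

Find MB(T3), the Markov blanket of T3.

T3's parents: T2.
T3's children: T5, T8, T11, T13.
Co-parents of T3 (other parents of its children):
  T5: —
  T8: T1
  T11: T5
  T13: T4, T12
MB(T3) = {T1, T2, T4, T5, T8, T11, T12, T13}.

{T1, T2, T4, T5, T8, T11, T12, T13}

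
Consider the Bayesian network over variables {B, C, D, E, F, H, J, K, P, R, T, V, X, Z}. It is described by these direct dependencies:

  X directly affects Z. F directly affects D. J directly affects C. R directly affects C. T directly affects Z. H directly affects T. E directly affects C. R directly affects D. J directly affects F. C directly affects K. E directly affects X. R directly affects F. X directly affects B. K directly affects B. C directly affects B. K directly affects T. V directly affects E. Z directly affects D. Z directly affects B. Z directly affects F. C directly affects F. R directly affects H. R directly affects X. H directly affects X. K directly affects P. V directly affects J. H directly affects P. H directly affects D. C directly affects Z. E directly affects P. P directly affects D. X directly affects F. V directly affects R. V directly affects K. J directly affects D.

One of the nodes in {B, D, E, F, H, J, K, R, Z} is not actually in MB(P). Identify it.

The Markov blanket of a node is its parents, its children, and the other parents of its children.
P has parents E, H, K.
P has child D.
Co-parents of P (other parents of its children):
  D: F, H, J, R, Z
MB(P) = {D, E, F, H, J, K, R, Z}.
B is neither a parent, child, nor co-parent of P, so it does not belong.

B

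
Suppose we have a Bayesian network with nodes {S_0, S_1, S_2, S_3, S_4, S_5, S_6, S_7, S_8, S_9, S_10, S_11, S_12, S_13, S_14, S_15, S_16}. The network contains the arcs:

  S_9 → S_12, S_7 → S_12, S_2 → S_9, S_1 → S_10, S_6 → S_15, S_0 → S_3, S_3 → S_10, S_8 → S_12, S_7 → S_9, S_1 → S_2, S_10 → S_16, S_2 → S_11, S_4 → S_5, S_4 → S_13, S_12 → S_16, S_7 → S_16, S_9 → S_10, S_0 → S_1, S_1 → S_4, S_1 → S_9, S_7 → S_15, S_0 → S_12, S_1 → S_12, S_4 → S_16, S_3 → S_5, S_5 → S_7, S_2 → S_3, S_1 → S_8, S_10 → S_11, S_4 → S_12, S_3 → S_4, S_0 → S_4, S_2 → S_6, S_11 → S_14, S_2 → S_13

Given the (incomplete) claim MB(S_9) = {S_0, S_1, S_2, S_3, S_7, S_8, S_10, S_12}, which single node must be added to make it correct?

The Markov blanket of a node is its parents, its children, and the other parents of its children.
Parents of S_9: S_1, S_2, S_7.
Children of S_9: S_10, S_12.
Parents of each child, excluding S_9:
  S_10: S_1, S_3
  S_12: S_0, S_1, S_4, S_7, S_8
MB(S_9) = {S_0, S_1, S_2, S_3, S_4, S_7, S_8, S_10, S_12}.
Comparing with the claimed set, S_4 is missing.

S_4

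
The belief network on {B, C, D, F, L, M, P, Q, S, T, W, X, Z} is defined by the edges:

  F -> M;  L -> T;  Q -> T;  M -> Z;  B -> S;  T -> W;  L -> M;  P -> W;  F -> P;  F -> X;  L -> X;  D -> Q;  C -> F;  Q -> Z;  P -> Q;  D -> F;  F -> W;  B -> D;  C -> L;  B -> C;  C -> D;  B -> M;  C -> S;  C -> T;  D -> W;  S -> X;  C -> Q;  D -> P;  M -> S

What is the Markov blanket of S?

{B, C, F, L, M, X}

Pa(S) = {B, C, M}.
S has child X.
Other parents of S's children:
  X: F, L
Taking the union gives {B, C, F, L, M, X}.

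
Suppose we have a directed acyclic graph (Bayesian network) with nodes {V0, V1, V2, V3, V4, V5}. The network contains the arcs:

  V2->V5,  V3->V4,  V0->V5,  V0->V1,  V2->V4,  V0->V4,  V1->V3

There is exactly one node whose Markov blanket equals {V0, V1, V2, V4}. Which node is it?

V3

The target node must have every member of {V0, V1, V2, V4} as a parent, child, or co-parent, and no others.
Parents of V3: V1; children: V4; co-parents: V0, V2.
These exactly cover the given set, so the node is V3.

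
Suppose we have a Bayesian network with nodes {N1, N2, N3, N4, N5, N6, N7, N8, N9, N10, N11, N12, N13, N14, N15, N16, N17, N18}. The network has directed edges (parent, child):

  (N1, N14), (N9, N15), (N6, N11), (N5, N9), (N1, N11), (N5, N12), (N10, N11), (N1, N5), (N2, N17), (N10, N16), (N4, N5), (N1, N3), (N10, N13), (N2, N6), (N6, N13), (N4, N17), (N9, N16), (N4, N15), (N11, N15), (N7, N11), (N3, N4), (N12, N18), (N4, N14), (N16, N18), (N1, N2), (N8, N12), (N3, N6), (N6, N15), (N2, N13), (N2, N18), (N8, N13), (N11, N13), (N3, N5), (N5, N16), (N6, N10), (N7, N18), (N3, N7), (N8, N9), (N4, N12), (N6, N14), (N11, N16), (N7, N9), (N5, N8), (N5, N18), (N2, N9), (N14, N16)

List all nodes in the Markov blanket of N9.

{N2, N4, N5, N6, N7, N8, N10, N11, N14, N15, N16}

By definition, MB(N9) is built from N9's parents, N9's children, and the co-parents of N9.
Parents of N9: N2, N5, N7, N8.
N9 has children N15, N16.
For each child, the remaining parents (spouses of N9):
  N15 also has parents N4, N6, N11.
  N16's other parents are N5, N10, N11, N14.
Taking the union gives {N2, N4, N5, N6, N7, N8, N10, N11, N14, N15, N16}.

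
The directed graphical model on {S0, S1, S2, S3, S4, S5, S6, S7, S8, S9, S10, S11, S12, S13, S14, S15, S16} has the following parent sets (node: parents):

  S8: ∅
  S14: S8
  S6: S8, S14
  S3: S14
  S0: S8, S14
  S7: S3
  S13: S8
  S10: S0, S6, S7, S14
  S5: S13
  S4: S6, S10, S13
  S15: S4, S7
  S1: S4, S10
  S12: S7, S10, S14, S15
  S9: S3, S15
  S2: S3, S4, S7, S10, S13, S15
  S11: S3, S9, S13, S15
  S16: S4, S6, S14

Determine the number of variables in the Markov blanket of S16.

3

The Markov blanket of a node is its parents, its children, and the other parents of its children.
Parents of S16: S4, S6, S14.
Ch(S16) = {}.
S16 has no children, so there are no co-parents.
MB(S16) = {S4, S6, S14}, which has 3 nodes.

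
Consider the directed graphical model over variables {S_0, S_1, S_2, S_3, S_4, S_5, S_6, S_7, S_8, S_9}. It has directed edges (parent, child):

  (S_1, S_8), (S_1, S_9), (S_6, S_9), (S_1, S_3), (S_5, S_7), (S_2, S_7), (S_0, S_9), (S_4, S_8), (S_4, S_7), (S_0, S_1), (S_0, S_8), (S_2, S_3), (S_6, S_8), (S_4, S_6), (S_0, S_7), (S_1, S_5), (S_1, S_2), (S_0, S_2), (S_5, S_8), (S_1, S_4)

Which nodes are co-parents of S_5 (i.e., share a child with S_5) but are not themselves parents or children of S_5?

{S_0, S_2, S_4, S_6}

Children of S_5: S_7, S_8.
  S_7: S_0, S_2, S_4
  S_8: S_0, S_1, S_4, S_6
Excluding nodes already adjacent to S_5 (S_1, S_7, S_8), the co-parent-only contribution is {S_0, S_2, S_4, S_6}.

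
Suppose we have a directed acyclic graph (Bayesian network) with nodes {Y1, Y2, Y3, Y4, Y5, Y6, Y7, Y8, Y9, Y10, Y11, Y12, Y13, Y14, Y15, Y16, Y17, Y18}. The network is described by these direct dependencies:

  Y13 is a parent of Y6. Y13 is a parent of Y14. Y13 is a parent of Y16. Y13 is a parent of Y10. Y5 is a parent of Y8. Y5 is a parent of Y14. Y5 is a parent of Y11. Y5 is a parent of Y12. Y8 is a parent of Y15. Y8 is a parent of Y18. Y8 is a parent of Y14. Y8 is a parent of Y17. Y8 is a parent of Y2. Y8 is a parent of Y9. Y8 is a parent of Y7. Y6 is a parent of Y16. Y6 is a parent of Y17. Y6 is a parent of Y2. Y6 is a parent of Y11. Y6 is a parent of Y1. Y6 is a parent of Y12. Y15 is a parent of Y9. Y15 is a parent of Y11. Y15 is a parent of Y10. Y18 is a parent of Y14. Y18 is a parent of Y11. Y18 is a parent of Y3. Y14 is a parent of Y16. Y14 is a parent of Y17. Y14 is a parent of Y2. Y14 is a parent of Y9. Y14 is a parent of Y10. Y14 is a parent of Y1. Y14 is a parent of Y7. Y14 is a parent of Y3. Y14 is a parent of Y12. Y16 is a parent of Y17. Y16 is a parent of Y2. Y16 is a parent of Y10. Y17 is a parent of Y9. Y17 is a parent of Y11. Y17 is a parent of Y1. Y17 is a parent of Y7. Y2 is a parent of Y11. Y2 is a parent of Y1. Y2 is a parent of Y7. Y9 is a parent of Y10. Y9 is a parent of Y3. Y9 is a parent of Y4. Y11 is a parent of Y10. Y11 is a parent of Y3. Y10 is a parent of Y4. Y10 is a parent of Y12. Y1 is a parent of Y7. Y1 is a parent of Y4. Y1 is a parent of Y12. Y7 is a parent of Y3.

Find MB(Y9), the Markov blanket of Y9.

The Markov blanket of a node is its parents, its children, and the other parents of its children.
Ch(Y9) = {Y3, Y4, Y10}.
Y9 has parents Y8, Y14, Y15, Y17.
For each child, the remaining parents (spouses of Y9):
  Y10: Y11, Y13, Y14, Y15, Y16
  Y3: Y7, Y11, Y14, Y18
  Y4: Y1, Y10
MB(Y9) = {Y1, Y3, Y4, Y7, Y8, Y10, Y11, Y13, Y14, Y15, Y16, Y17, Y18}.

{Y1, Y3, Y4, Y7, Y8, Y10, Y11, Y13, Y14, Y15, Y16, Y17, Y18}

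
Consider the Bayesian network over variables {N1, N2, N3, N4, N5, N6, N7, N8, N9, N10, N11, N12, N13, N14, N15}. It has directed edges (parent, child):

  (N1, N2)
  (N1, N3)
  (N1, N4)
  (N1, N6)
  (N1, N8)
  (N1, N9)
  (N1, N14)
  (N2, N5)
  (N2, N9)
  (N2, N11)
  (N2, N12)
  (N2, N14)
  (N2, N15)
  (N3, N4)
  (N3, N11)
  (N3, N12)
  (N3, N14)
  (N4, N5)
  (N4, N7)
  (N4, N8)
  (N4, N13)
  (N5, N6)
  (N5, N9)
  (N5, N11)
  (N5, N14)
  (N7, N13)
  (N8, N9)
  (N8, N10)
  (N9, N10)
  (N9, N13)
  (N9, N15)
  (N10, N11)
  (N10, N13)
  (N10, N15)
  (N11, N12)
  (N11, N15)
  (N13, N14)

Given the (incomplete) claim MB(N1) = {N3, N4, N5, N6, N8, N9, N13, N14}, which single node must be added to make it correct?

N1's parents: none.
N1's children: N2, N3, N4, N6, N8, N9, N14.
Co-parents of N1 (other parents of its children):
  N2 has no other parent.
  N3: no additional parents.
  N4 also has parent N3.
  N6 also has parent N5.
  N8's other parent is N4.
  N9's other parents are N2, N5, N8.
  parents(N14) \ {N1} = {N2, N3, N5, N13}.
MB(N1) = {N2, N3, N4, N5, N6, N8, N9, N13, N14}.
Comparing with the claimed set, N2 is missing.

N2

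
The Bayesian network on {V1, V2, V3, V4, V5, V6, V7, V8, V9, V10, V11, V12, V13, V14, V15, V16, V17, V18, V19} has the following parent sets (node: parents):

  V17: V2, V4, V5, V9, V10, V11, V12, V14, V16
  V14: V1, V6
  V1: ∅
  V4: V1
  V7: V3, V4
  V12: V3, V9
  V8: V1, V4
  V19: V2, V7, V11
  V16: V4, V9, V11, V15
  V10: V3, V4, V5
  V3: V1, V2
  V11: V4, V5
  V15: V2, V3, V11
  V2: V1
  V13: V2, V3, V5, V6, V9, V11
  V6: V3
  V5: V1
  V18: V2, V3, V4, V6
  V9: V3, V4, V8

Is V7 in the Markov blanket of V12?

No

Children of V12: V17.
Pa(V12) = {V3, V9}.
Parents of each child, excluding V12:
  V17: V2, V4, V5, V9, V10, V11, V14, V16
MB(V12) = {V2, V3, V4, V5, V9, V10, V11, V14, V16, V17}; V7 is not in this set.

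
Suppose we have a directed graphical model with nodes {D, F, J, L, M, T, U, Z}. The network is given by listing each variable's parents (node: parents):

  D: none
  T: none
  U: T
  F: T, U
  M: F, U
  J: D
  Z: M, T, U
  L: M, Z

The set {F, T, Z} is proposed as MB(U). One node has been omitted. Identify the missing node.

By definition, MB(U) is built from U's parents, U's children, and the co-parents of U.
Children of U: F, M, Z.
Parents of U: T.
Other parents of U's children:
  F: T
  M: F
  Z: M, T
MB(U) = {F, M, T, Z}.
Comparing with the claimed set, M is missing.

M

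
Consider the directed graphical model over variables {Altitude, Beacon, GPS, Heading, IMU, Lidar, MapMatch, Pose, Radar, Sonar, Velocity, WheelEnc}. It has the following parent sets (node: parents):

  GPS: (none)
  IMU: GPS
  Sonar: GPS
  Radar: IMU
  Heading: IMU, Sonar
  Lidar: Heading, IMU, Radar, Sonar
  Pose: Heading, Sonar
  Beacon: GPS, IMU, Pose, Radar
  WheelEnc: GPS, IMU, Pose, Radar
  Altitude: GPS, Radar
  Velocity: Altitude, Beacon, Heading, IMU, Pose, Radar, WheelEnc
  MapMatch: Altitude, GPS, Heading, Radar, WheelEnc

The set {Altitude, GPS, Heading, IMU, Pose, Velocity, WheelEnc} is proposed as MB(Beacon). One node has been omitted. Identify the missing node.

Radar

By definition, MB(Beacon) is built from Beacon's parents, Beacon's children, and the co-parents of Beacon.
Beacon has parents GPS, IMU, Pose, Radar.
Beacon has child Velocity.
For each child, the remaining parents (spouses of Beacon):
  Velocity also has parents Altitude, Heading, IMU, Pose, Radar, WheelEnc.
MB(Beacon) = {Altitude, GPS, Heading, IMU, Pose, Radar, Velocity, WheelEnc}.
Comparing with the claimed set, Radar is missing.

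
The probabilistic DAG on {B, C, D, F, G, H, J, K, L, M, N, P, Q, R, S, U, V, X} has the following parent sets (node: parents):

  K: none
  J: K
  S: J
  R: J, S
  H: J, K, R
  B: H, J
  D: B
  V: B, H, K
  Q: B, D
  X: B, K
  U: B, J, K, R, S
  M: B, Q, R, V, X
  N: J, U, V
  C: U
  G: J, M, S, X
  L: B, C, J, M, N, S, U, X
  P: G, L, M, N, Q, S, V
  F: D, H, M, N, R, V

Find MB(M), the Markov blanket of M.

{B, C, D, F, G, H, J, L, N, P, Q, R, S, U, V, X}

Parents of M: B, Q, R, V, X.
M's children: F, G, L, P.
Other parents of M's children:
  G also has parents J, S, X.
  L also has parents B, C, J, N, S, U, X.
  P's other parents are G, L, N, Q, S, V.
  F's other parents are D, H, N, R, V.
MB(M) = {B, C, D, F, G, H, J, L, N, P, Q, R, S, U, V, X}.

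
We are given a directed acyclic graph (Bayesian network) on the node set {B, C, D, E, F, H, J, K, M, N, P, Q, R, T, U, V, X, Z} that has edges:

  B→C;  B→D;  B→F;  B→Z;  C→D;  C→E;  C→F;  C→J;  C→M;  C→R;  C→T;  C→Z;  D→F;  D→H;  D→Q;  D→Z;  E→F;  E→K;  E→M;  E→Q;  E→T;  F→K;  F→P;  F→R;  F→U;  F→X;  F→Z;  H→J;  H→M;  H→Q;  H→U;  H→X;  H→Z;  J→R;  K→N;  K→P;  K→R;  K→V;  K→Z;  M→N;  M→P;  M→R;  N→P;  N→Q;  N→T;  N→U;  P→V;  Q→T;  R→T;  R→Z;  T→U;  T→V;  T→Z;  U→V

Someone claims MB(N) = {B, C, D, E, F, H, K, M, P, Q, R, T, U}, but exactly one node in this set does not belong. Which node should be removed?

N's parents: K, M.
Children of N: P, Q, T, U.
Co-parents of N (other parents of its children):
  P's other parents are F, K, M.
  Q also has parents D, E, H.
  T also has parents C, E, Q, R.
  U also has parents F, H, T.
MB(N) = {C, D, E, F, H, K, M, P, Q, R, T, U}.
B is neither a parent, child, nor co-parent of N, so it does not belong.

B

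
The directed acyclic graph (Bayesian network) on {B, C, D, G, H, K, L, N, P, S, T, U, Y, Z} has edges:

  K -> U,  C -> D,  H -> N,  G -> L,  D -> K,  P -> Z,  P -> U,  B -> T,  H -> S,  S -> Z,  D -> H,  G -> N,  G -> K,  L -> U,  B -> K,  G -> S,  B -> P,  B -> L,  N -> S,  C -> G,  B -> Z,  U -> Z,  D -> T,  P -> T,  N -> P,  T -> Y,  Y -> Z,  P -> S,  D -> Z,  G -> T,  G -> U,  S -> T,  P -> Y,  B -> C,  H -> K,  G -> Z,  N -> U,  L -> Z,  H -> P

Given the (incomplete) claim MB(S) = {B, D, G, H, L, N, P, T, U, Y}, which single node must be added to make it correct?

Z

S's parents: G, H, N, P.
S's children: T, Z.
Co-parents of S (other parents of its children):
  T: B, D, G, P
  Z: B, D, G, L, P, U, Y
MB(S) = {B, D, G, H, L, N, P, T, U, Y, Z}.
Comparing with the claimed set, Z is missing.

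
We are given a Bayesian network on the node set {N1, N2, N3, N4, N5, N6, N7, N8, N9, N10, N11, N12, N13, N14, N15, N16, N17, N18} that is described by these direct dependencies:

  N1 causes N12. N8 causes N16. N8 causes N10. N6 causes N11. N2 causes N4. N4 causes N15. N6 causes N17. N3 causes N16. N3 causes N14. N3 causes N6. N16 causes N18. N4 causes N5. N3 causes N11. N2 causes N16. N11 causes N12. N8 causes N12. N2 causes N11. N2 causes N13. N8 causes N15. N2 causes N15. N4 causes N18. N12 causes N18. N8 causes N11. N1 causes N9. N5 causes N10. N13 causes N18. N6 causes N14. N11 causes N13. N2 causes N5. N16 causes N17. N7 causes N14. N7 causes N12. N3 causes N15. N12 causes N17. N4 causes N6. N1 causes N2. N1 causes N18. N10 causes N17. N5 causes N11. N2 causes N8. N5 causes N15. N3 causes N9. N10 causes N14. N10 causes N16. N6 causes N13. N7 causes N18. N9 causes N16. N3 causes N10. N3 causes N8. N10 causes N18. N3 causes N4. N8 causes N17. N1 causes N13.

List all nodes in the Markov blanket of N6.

{N1, N2, N3, N4, N5, N7, N8, N10, N11, N12, N13, N14, N16, N17}

Parents of N6: N3, N4.
Ch(N6) = {N11, N13, N14, N17}.
Co-parents of N6 (other parents of its children):
  N11's other parents are N2, N3, N5, N8.
  N13's other parents are N1, N2, N11.
  parents(N14) \ {N6} = {N3, N7, N10}.
  N17 also has parents N8, N10, N12, N16.
MB(N6) = {N1, N2, N3, N4, N5, N7, N8, N10, N11, N12, N13, N14, N16, N17}.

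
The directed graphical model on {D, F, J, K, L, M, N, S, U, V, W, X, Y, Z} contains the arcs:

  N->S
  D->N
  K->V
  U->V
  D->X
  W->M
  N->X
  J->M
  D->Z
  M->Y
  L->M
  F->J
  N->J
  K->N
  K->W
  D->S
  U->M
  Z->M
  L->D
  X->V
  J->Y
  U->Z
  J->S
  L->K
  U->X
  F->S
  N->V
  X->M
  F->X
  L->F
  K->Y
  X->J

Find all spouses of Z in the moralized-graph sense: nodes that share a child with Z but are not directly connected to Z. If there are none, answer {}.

{J, L, W, X}

Children of Z: M.
  M: J, L, U, W, X
Excluding nodes already adjacent to Z (D, M, U), the co-parent-only contribution is {J, L, W, X}.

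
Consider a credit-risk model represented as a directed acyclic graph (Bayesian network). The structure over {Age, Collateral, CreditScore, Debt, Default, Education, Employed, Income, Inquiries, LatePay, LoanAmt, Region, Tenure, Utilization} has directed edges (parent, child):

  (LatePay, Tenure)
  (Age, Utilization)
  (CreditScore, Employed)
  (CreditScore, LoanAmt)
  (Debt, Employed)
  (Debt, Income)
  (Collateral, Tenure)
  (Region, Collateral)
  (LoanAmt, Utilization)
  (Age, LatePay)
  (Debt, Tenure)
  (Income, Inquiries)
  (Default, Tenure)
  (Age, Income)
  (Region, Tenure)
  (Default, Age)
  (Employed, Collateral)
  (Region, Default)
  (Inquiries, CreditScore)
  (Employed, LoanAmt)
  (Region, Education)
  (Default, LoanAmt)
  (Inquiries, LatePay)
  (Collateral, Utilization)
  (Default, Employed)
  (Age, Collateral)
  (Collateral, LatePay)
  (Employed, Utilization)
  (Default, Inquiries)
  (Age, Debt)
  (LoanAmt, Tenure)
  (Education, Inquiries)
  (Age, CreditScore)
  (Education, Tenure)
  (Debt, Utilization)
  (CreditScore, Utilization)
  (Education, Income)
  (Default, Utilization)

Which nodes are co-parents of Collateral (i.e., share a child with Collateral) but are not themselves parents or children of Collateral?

Children of Collateral: LatePay, Tenure, Utilization.
  LatePay's other parents are Age, Inquiries.
  Utilization also has parents Age, CreditScore, Debt, Default, Employed, LoanAmt.
  parents(Tenure) \ {Collateral} = {Debt, Default, Education, LatePay, LoanAmt, Region}.
Excluding nodes already adjacent to Collateral (Age, Employed, LatePay, Region, Tenure, Utilization), the co-parent-only contribution is {CreditScore, Debt, Default, Education, Inquiries, LoanAmt}.

{CreditScore, Debt, Default, Education, Inquiries, LoanAmt}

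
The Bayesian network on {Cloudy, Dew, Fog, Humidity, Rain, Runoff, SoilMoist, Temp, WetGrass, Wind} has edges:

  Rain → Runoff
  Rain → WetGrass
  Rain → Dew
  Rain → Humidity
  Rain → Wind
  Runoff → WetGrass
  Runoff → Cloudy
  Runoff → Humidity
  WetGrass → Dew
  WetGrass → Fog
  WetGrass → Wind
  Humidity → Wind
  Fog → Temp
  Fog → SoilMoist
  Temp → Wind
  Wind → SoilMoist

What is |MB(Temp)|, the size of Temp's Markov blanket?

5

Parents of Temp: Fog.
Children of Temp: Wind.
Parents of each child, excluding Temp:
  parents(Wind) \ {Temp} = {Humidity, Rain, WetGrass}.
MB(Temp) = {Fog, Humidity, Rain, WetGrass, Wind}, which has 5 nodes.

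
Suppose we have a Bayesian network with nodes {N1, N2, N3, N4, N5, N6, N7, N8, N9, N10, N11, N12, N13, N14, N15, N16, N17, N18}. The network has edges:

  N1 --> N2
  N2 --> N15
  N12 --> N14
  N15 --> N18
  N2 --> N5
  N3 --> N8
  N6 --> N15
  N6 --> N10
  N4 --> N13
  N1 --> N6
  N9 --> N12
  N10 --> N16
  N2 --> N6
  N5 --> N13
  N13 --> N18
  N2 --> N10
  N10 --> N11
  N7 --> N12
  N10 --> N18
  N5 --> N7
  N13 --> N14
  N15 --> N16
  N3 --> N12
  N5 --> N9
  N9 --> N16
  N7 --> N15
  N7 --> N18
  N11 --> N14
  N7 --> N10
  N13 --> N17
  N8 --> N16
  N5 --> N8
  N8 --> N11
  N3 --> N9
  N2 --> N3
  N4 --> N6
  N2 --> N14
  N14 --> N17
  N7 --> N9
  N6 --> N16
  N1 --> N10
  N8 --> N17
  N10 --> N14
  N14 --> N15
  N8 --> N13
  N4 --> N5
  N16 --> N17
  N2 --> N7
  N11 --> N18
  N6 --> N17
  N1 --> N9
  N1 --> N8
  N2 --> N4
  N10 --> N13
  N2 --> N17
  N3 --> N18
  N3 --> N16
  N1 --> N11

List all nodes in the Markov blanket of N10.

A node's Markov blanket = Pa ∪ Ch ∪ (parents of Ch other than the node itself).
N10 has parents N1, N2, N6, N7.
N10's children: N11, N13, N14, N16, N18.
Other parents of N10's children:
  N11 also has parents N1, N8.
  N13 also has parents N4, N5, N8.
  N14 also has parents N2, N11, N12, N13.
  parents(N16) \ {N10} = {N3, N6, N8, N9, N15}.
  parents(N18) \ {N10} = {N3, N7, N11, N13, N15}.
Taking the union gives {N1, N2, N3, N4, N5, N6, N7, N8, N9, N11, N12, N13, N14, N15, N16, N18}.

{N1, N2, N3, N4, N5, N6, N7, N8, N9, N11, N12, N13, N14, N15, N16, N18}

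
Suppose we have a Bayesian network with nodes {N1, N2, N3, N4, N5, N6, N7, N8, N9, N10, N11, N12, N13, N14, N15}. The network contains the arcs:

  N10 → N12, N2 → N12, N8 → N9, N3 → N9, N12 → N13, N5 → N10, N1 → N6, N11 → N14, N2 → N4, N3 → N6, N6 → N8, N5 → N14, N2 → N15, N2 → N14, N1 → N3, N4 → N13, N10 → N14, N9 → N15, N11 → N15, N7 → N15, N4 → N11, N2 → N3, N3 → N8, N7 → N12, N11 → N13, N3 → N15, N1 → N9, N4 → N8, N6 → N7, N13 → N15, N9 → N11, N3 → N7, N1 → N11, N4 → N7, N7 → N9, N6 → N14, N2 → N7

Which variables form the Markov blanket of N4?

Recall MB(v) = parents ∪ children ∪ spouses, where spouses are the other parents of v's children.
N4 has children N7, N8, N11, N13.
N4 has parent N2.
For each child, the remaining parents (spouses of N4):
  parents(N7) \ {N4} = {N2, N3, N6}.
  N8 also has parents N3, N6.
  parents(N11) \ {N4} = {N1, N9}.
  N13's other parents are N11, N12.
So the Markov blanket of N4 is {N1, N2, N3, N6, N7, N8, N9, N11, N12, N13}.

{N1, N2, N3, N6, N7, N8, N9, N11, N12, N13}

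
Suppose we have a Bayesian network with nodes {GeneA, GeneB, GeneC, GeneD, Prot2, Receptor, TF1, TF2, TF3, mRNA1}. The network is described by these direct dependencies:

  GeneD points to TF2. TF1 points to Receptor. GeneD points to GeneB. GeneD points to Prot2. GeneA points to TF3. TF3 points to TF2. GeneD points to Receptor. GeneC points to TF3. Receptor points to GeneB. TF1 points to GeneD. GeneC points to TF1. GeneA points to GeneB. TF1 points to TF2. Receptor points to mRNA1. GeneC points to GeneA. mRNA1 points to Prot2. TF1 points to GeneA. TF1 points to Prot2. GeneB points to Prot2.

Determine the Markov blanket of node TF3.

{GeneA, GeneC, GeneD, TF1, TF2}

TF3's parents: GeneA, GeneC.
TF3's children: TF2.
Parents of each child, excluding TF3:
  TF2 also has parents GeneD, TF1.
MB(TF3) = {GeneA, GeneC, GeneD, TF1, TF2}.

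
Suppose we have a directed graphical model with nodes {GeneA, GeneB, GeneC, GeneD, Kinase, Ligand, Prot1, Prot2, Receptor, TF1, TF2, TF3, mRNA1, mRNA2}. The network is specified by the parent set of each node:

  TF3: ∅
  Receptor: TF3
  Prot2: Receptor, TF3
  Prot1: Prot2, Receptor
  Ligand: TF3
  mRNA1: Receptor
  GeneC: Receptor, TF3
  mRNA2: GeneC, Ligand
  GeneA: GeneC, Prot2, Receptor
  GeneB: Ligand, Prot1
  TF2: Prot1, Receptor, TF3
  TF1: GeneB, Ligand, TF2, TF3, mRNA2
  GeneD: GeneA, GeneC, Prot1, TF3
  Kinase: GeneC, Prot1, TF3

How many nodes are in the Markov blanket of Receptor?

7

Recall MB(v) = parents ∪ children ∪ spouses, where spouses are the other parents of v's children.
Receptor's parents: TF3.
Receptor has children GeneA, GeneC, Prot1, Prot2, TF2, mRNA1.
Co-parents of Receptor (other parents of its children):
  Prot2's other parent is TF3.
  parents(Prot1) \ {Receptor} = {Prot2}.
  mRNA1: no additional parents.
  GeneC's other parent is TF3.
  GeneA also has parents GeneC, Prot2.
  TF2's other parents are Prot1, TF3.
MB(Receptor) = {GeneA, GeneC, Prot1, Prot2, TF2, TF3, mRNA1}, which has 7 nodes.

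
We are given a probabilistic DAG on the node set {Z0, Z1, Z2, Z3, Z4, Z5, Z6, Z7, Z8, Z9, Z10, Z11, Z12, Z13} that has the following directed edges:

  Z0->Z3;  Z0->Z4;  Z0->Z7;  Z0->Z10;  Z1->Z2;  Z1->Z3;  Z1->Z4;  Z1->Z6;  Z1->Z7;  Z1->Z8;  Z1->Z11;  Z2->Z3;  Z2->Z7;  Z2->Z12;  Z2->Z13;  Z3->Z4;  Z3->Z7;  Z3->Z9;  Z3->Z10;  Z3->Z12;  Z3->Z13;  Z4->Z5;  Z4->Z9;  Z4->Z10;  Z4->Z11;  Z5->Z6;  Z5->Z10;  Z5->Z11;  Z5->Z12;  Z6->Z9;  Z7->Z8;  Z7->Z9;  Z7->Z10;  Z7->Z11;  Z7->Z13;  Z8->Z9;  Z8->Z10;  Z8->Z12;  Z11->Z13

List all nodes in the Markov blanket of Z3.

Parents of Z3: Z0, Z1, Z2.
Z3's children: Z4, Z7, Z9, Z10, Z12, Z13.
Parents of each child, excluding Z3:
  Z4 also has parents Z0, Z1.
  Z7 also has parents Z0, Z1, Z2.
  Z9 also has parents Z4, Z6, Z7, Z8.
  Z10's other parents are Z0, Z4, Z5, Z7, Z8.
  Z12 also has parents Z2, Z5, Z8.
  Z13 also has parents Z2, Z7, Z11.
Taking the union gives {Z0, Z1, Z2, Z4, Z5, Z6, Z7, Z8, Z9, Z10, Z11, Z12, Z13}.

{Z0, Z1, Z2, Z4, Z5, Z6, Z7, Z8, Z9, Z10, Z11, Z12, Z13}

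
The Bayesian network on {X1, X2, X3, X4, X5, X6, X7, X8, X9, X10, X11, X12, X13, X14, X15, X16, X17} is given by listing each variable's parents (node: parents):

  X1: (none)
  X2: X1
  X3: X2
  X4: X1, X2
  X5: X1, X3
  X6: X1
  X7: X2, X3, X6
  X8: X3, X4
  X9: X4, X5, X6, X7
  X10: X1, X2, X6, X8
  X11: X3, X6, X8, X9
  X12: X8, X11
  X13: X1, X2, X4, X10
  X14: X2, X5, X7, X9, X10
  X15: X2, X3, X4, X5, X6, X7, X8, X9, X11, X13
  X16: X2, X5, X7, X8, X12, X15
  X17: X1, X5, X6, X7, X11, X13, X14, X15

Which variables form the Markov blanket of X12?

{X2, X5, X7, X8, X11, X15, X16}

X12's parents: X8, X11.
X12 has child X16.
For each child, the remaining parents (spouses of X12):
  X16 also has parents X2, X5, X7, X8, X15.
MB(X12) = {X2, X5, X7, X8, X11, X15, X16}.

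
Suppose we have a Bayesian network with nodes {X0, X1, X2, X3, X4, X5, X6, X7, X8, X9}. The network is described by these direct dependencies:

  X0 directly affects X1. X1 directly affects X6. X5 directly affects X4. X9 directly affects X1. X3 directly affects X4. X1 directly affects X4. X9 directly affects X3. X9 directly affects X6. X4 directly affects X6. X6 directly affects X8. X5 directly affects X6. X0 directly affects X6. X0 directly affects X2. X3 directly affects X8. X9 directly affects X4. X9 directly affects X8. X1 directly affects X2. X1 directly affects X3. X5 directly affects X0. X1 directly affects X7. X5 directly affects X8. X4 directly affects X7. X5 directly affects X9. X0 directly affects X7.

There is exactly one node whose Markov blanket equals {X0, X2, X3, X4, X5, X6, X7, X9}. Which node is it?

The target node must have every member of {X0, X2, X3, X4, X5, X6, X7, X9} as a parent, child, or co-parent, and no others.
Parents of X1: X0, X9; children: X2, X3, X4, X6, X7; co-parents: X0, X3, X4, X5, X9.
These exactly cover the given set, so the node is X1.

X1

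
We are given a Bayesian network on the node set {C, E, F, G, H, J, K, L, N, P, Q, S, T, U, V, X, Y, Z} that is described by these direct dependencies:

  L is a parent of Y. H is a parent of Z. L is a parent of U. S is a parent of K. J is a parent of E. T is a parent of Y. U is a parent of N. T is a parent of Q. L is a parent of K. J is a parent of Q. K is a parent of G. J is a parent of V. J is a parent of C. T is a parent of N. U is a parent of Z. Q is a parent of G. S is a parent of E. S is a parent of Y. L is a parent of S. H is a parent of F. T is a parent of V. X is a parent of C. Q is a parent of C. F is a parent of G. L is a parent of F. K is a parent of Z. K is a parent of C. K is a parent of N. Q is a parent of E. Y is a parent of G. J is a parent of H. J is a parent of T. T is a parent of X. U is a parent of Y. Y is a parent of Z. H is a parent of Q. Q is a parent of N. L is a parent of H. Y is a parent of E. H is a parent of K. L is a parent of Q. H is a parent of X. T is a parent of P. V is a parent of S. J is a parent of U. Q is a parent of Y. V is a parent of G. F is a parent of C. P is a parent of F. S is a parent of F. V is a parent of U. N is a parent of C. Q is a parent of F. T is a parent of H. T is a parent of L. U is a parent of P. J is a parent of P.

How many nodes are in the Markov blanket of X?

X's children: C.
X has parents H, T.
For each child, the remaining parents (spouses of X):
  C: F, J, K, N, Q
MB(X) = {C, F, H, J, K, N, Q, T}, which has 8 nodes.

8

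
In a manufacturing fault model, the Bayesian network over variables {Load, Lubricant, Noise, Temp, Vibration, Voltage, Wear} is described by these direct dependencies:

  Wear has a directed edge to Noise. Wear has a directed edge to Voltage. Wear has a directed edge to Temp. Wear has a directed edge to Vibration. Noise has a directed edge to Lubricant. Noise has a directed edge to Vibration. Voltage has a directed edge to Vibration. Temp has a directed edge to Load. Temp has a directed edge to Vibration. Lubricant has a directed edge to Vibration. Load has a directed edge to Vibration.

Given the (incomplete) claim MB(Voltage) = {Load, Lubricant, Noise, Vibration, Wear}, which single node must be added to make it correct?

Temp

Ch(Voltage) = {Vibration}.
Voltage has parent Wear.
For each child, the remaining parents (spouses of Voltage):
  Vibration's other parents are Load, Lubricant, Noise, Temp, Wear.
MB(Voltage) = {Load, Lubricant, Noise, Temp, Vibration, Wear}.
Comparing with the claimed set, Temp is missing.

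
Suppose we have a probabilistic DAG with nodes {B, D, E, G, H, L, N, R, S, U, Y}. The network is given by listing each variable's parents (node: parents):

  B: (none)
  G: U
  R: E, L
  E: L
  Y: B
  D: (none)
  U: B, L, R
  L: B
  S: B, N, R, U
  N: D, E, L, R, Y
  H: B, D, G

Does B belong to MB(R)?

B is a co-parent of R: both are parents of U, S.
So B ∈ MB(R).

Yes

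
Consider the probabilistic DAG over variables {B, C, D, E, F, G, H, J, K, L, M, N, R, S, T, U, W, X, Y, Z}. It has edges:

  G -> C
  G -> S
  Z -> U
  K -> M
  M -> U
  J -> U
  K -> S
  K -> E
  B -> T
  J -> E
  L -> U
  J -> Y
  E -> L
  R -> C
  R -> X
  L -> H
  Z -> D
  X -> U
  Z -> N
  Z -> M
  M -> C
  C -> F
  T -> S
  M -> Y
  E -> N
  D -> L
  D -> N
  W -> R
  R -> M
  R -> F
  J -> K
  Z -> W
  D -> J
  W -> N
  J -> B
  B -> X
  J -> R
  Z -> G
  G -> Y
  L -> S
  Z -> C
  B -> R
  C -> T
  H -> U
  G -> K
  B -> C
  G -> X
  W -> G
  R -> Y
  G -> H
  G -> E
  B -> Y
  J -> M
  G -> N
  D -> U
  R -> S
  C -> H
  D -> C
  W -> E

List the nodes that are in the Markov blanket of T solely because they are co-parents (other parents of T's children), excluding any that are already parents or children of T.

{G, K, L, R}

Children of T: S.
  S: G, K, L, R
Excluding nodes already adjacent to T (B, C, S), the co-parent-only contribution is {G, K, L, R}.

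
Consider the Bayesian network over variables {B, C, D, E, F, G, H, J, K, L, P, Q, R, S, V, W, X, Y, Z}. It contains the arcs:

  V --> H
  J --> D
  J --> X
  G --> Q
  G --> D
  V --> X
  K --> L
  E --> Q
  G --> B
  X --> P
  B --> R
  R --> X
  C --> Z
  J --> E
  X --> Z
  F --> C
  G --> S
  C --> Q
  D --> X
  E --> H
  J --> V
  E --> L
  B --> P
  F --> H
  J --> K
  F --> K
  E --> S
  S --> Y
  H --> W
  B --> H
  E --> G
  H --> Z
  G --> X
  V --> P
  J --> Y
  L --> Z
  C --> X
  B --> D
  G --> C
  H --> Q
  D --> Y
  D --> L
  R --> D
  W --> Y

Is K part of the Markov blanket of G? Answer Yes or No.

No

G has parent E.
Ch(G) = {B, C, D, Q, S, X}.
Parents of each child, excluding G:
  B has no other parent.
  D's other parents are B, J, R.
  C's other parent is F.
  X also has parents C, D, J, R, V.
  parents(S) \ {G} = {E}.
  parents(Q) \ {G} = {C, E, H}.
MB(G) = {B, C, D, E, F, H, J, Q, R, S, V, X}; K is not in this set.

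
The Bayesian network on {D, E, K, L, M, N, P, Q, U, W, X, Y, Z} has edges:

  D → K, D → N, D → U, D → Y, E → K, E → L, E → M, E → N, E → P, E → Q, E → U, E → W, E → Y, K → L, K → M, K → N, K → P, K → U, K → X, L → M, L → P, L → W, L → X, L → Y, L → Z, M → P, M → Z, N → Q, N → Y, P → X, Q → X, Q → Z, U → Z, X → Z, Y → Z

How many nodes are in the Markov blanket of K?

9

Pa(K) = {D, E}.
Children of K: L, M, N, P, U, X.
Other parents of K's children:
  parents(L) \ {K} = {E}.
  parents(M) \ {K} = {E, L}.
  N's other parents are D, E.
  parents(P) \ {K} = {E, L, M}.
  parents(U) \ {K} = {D, E}.
  parents(X) \ {K} = {L, P, Q}.
MB(K) = {D, E, L, M, N, P, Q, U, X}, which has 9 nodes.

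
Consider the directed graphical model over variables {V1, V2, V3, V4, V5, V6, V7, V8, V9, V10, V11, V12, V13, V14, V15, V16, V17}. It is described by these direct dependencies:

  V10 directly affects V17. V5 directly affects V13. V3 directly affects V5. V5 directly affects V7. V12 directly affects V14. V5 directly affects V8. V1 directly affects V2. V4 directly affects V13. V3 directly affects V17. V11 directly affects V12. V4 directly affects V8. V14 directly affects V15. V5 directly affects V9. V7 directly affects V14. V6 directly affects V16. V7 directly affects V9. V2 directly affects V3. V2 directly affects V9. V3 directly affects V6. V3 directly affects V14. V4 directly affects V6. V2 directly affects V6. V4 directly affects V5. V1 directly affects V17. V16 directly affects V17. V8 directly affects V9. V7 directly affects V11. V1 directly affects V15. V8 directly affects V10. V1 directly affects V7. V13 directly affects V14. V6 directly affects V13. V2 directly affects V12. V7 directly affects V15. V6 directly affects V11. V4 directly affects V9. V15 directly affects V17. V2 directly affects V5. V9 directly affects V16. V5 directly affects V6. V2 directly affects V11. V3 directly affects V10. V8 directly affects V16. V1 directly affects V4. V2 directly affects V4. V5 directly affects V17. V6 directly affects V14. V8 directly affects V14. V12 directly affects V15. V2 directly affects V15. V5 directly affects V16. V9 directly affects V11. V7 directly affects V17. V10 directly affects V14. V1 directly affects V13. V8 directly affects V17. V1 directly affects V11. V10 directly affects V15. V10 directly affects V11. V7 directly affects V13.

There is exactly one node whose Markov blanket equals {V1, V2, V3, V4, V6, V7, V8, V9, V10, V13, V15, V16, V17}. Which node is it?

V5

The target node must have every member of {V1, V2, V3, V4, V6, V7, V8, V9, V10, V13, V15, V16, V17} as a parent, child, or co-parent, and no others.
Parents of V5: V2, V3, V4; children: V6, V7, V8, V9, V13, V16, V17; co-parents: V1, V2, V3, V4, V6, V7, V8, V9, V10, V15, V16.
These exactly cover the given set, so the node is V5.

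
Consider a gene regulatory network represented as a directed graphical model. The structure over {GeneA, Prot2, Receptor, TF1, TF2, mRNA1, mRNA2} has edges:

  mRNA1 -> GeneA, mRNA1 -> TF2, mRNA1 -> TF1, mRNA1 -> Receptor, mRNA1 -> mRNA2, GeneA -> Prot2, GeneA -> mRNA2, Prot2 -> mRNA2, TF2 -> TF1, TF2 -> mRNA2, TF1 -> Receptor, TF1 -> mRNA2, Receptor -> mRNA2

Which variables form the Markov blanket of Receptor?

Recall MB(v) = parents ∪ children ∪ spouses, where spouses are the other parents of v's children.
Pa(Receptor) = {TF1, mRNA1}.
Receptor's children: mRNA2.
For each child, the remaining parents (spouses of Receptor):
  mRNA2's other parents are GeneA, Prot2, TF1, TF2, mRNA1.
Union: {TF1, mRNA1} ∪ {mRNA2} ∪ {GeneA, Prot2, TF1, TF2, mRNA1} = {GeneA, Prot2, TF1, TF2, mRNA1, mRNA2}.

{GeneA, Prot2, TF1, TF2, mRNA1, mRNA2}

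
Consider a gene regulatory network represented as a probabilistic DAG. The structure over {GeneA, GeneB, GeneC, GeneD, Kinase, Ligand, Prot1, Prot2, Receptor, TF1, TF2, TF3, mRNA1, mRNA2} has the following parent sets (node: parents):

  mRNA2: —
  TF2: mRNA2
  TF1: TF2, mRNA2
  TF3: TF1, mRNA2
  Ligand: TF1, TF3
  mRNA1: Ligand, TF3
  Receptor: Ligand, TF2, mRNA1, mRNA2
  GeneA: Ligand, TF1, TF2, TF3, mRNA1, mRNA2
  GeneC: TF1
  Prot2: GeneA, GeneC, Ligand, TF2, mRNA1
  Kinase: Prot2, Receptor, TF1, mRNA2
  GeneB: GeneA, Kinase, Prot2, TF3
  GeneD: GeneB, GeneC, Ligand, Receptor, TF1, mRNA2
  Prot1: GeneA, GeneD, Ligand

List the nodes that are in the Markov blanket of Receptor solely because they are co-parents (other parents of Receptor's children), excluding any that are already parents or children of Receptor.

Children of Receptor: GeneD, Kinase.
  Kinase also has parents Prot2, TF1, mRNA2.
  GeneD's other parents are GeneB, GeneC, Ligand, TF1, mRNA2.
Excluding nodes already adjacent to Receptor (GeneD, Kinase, Ligand, TF2, mRNA1, mRNA2), the co-parent-only contribution is {GeneB, GeneC, Prot2, TF1}.

{GeneB, GeneC, Prot2, TF1}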